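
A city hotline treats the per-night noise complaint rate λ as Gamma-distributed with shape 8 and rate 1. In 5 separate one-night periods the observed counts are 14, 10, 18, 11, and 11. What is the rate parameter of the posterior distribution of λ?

Total count: 14 + 10 + 18 + 11 + 11 = 64.
Total exposure: 5 nights.
Conjugate update: add total count to the shape and total exposure to the rate, giving Gamma(72, 6).

6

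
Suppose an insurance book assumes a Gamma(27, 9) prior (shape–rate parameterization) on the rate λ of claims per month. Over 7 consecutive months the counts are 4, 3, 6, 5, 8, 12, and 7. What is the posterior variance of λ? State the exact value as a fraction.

Total count: 4 + 3 + 6 + 5 + 8 + 12 + 7 = 45.
Total exposure: 7 months.
Conjugate update: add total count to the shape and total exposure to the rate, giving Gamma(72, 16).
Posterior variance = α'/β'² = 72/256 = 9/32.

9/32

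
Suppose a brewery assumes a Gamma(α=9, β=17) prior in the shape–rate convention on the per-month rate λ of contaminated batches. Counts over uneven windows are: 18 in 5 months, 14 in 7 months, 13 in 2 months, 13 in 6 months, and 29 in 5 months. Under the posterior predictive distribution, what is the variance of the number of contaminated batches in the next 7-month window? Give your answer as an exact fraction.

Total count: 18 + 14 + 13 + 13 + 29 = 87.
Total exposure: 5 + 7 + 2 + 6 + 5 = 25 months.
By Gamma–Poisson conjugacy, the posterior is Gamma(α + Σx, β + Σt) = Gamma(9 + 87, 17 + 25) = Gamma(96, 42).
The posterior predictive for a window of length T is Negative Binomial with variance T·α'·(β'+T)/β'² = 7·96·49/1764 = 56/3.

56/3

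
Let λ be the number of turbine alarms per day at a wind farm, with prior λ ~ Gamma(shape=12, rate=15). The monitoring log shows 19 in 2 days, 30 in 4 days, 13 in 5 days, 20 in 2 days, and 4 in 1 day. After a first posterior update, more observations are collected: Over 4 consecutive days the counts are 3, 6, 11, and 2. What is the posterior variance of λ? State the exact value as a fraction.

Total count: 19 + 30 + 13 + 20 + 4 = 86.
Total exposure: 2 + 4 + 5 + 2 + 1 = 14 days.
After the first batch: Gamma(12 + 86, 15 + 14) = Gamma(98, 29).
Total count: 3 + 6 + 11 + 2 = 22.
Total exposure: 4 days.
After the second batch: Gamma(98 + 22, 29 + 4) = Gamma(120, 33).
Posterior variance = α'/β'² = 120/1089 = 40/363.

40/363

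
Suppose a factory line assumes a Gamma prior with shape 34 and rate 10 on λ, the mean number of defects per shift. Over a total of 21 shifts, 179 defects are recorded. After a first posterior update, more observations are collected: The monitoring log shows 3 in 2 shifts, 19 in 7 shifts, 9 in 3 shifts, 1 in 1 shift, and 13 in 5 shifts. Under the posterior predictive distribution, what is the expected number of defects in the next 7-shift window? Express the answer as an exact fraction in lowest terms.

Total count 179 over total exposure 21 shifts.
After the first batch: Gamma(34 + 179, 10 + 21) = Gamma(213, 31).
Total count: 3 + 19 + 9 + 1 + 13 = 45.
Total exposure: 2 + 7 + 3 + 1 + 5 = 18 shifts.
After the second batch: Gamma(213 + 45, 31 + 18) = Gamma(258, 49).
Predictive mean over a 7-shift window = T·E[λ|data] = 7·258/49 = 258/7.

258/7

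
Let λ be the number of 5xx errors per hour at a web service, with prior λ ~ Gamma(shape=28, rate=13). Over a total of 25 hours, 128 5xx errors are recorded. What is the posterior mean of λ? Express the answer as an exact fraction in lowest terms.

Total count 128 over total exposure 25 hours.
By Gamma–Poisson conjugacy, the posterior is Gamma(α + Σx, β + Σt) = Gamma(28 + 128, 13 + 25) = Gamma(156, 38).
Posterior mean = α'/β' = 156/38 = 78/19.

78/19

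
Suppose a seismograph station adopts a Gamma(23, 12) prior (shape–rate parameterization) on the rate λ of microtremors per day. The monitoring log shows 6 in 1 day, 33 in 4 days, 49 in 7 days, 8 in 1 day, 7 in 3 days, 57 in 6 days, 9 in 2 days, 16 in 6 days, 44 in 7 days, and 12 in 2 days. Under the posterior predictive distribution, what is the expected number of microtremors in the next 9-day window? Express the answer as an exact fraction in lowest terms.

Total count: 6 + 33 + 49 + 8 + 7 + 57 + 9 + 16 + 44 + 12 = 241.
Total exposure: 1 + 4 + 7 + 1 + 3 + 6 + 2 + 6 + 7 + 2 = 39 days.
Posterior: α' = 23 + 241 = 264, β' = 12 + 39 = 51.
Predictive mean over a 9-day window = T·E[λ|data] = 9·264/51 = 792/17.

792/17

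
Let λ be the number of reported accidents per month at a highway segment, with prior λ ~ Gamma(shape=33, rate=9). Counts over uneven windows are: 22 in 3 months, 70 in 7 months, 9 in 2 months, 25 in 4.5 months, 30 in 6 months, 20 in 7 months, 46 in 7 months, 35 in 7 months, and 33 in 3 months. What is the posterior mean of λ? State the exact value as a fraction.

646/111

Total count: 22 + 70 + 9 + 25 + 30 + 20 + 46 + 35 + 33 = 290.
Total exposure: 3 + 7 + 2 + 4.5 + 6 + 7 + 7 + 7 + 3 = 46.5 months.
Conjugate update: add total count to the shape and total exposure to the rate, giving Gamma(323, 111/2).
Posterior mean = α'/β' = 323/(111/2) = 646/111.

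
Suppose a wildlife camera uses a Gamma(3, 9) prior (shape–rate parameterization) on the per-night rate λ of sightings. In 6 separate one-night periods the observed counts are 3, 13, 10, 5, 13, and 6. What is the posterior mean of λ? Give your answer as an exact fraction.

53/15

Total count: 3 + 13 + 10 + 5 + 13 + 6 = 50.
Total exposure: 6 nights.
By Gamma–Poisson conjugacy, the posterior is Gamma(α + Σx, β + Σt) = Gamma(3 + 50, 9 + 6) = Gamma(53, 15).
Posterior mean = α'/β' = 53/15.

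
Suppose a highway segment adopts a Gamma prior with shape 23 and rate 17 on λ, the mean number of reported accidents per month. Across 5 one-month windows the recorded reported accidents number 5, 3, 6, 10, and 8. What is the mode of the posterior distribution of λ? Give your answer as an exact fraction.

Total count: 5 + 3 + 6 + 10 + 8 = 32.
Total exposure: 5 months.
By Gamma–Poisson conjugacy, the posterior is Gamma(α + Σx, β + Σt) = Gamma(23 + 32, 17 + 5) = Gamma(55, 22).
Posterior mode = (α'−1)/β' = 54/22 = 27/11.

27/11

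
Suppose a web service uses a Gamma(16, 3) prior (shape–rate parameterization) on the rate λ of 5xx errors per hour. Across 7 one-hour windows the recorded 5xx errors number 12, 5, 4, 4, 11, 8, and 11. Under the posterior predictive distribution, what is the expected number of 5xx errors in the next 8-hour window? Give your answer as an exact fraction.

284/5

Total count: 12 + 5 + 4 + 4 + 11 + 8 + 11 = 55.
Total exposure: 7 hours.
Gamma(α, β) with Poisson data over total exposure Σt gives posterior Gamma(α+Σx, β+Σt) = Gamma(71, 10).
Predictive mean over an 8-hour window = T·E[λ|data] = 8·71/10 = 284/5.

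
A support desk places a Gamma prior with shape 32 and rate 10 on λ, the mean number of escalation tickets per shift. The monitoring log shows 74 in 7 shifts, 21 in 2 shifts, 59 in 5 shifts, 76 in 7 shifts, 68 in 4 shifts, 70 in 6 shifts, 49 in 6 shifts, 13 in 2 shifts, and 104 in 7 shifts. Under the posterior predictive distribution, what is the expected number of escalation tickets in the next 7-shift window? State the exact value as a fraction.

283/4

Total count: 74 + 21 + 59 + 76 + 68 + 70 + 49 + 13 + 104 = 534.
Total exposure: 7 + 2 + 5 + 7 + 4 + 6 + 6 + 2 + 7 = 46 shifts.
Conjugate update: add total count to the shape and total exposure to the rate, giving Gamma(566, 56).
Predictive mean over a 7-shift window = T·E[λ|data] = 7·566/56 = 283/4.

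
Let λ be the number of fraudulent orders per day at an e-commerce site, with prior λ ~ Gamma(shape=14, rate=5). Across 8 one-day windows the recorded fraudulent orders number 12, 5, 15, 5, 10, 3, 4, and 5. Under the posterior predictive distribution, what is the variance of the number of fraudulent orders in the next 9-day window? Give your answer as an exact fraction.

Total count: 12 + 5 + 15 + 5 + 10 + 3 + 4 + 5 = 59.
Total exposure: 8 days.
The Gamma prior is conjugate for the Poisson rate, so λ | data ~ Gamma(14+59, 5+8) = Gamma(73, 13).
The posterior predictive for a window of length T is Negative Binomial with variance T·α'·(β'+T)/β'² = 9·73·22/169 = 14454/169.

14454/169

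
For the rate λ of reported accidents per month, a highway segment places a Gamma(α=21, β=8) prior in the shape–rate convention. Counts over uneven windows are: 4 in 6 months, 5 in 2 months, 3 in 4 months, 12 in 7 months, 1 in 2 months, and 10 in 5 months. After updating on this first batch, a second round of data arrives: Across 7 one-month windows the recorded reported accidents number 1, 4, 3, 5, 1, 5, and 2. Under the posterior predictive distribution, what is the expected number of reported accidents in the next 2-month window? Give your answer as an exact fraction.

Total count: 4 + 5 + 3 + 12 + 1 + 10 = 35.
Total exposure: 6 + 2 + 4 + 7 + 2 + 5 = 26 months.
After the first batch: Gamma(21 + 35, 8 + 26) = Gamma(56, 34).
Total count: 1 + 4 + 3 + 5 + 1 + 5 + 2 = 21.
Total exposure: 7 months.
After the second batch: Gamma(56 + 21, 34 + 7) = Gamma(77, 41).
Predictive mean over a 2-month window = T·E[λ|data] = 2·77/41 = 154/41.

154/41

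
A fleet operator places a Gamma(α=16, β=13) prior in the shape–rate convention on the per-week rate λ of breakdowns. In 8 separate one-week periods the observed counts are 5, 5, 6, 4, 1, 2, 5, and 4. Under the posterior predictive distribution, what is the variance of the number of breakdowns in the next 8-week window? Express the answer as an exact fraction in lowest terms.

3712/147

Total count: 5 + 5 + 6 + 4 + 1 + 2 + 5 + 4 = 32.
Total exposure: 8 weeks.
Conjugate update: add total count to the shape and total exposure to the rate, giving Gamma(48, 21).
The posterior predictive for a window of length T is Negative Binomial with variance T·α'·(β'+T)/β'² = 8·48·29/441 = 3712/147.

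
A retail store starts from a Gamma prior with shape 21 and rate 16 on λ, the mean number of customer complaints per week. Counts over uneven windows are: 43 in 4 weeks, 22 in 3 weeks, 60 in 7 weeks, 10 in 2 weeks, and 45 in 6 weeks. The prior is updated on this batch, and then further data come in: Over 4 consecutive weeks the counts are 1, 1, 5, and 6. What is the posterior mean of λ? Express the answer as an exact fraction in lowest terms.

107/21

Total count: 43 + 22 + 60 + 10 + 45 = 180.
Total exposure: 4 + 3 + 7 + 2 + 6 = 22 weeks.
After the first batch: Gamma(21 + 180, 16 + 22) = Gamma(201, 38).
Total count: 1 + 1 + 5 + 6 = 13.
Total exposure: 4 weeks.
After the second batch: Gamma(201 + 13, 38 + 4) = Gamma(214, 42).
Posterior mean = α'/β' = 214/42 = 107/21.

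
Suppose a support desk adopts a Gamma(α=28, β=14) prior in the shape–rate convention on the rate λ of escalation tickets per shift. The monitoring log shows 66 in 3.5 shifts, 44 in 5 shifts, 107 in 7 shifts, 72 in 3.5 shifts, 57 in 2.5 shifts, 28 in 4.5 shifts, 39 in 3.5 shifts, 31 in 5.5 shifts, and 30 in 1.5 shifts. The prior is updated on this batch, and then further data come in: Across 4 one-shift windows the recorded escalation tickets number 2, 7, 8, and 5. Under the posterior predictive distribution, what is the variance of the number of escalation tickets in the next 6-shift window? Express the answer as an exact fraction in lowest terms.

760848/11881

Total count: 66 + 44 + 107 + 72 + 57 + 28 + 39 + 31 + 30 = 474.
Total exposure: 3.5 + 5 + 7 + 3.5 + 2.5 + 4.5 + 3.5 + 5.5 + 1.5 = 36.5 shifts.
After the first batch: Gamma(28 + 474, 14 + 36.5) = Gamma(502, 101/2).
Total count: 2 + 7 + 8 + 5 = 22.
Total exposure: 4 shifts.
After the second batch: Gamma(502 + 22, 101/2 + 4) = Gamma(524, 109/2).
The posterior predictive for a window of length T is Negative Binomial with variance T·α'·(β'+T)/β'² = 6·524·(121/2)/(11881/4) = 760848/11881.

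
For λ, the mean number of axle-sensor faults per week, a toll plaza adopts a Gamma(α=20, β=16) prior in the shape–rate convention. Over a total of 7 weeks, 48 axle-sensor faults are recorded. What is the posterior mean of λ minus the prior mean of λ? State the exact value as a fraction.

157/92

Total count 48 over total exposure 7 weeks.
By Gamma–Poisson conjugacy, the posterior is Gamma(α + Σx, β + Σt) = Gamma(20 + 48, 16 + 7) = Gamma(68, 23).
Posterior mean = 68/23 = 68/23; prior mean = 20/16 = 5/4. Difference = 68/23 − 5/4 = 157/92.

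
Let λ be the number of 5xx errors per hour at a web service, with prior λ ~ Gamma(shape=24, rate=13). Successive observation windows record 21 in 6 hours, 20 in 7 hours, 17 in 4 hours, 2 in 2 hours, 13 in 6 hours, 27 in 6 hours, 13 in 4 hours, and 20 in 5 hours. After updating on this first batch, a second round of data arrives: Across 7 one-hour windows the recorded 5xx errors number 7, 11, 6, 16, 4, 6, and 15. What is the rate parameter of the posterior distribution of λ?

60

Total count: 21 + 20 + 17 + 2 + 13 + 27 + 13 + 20 = 133.
Total exposure: 6 + 7 + 4 + 2 + 6 + 6 + 4 + 5 = 40 hours.
After the first batch: Gamma(24 + 133, 13 + 40) = Gamma(157, 53).
Total count: 7 + 11 + 6 + 16 + 4 + 6 + 15 = 65.
Total exposure: 7 hours.
After the second batch: Gamma(157 + 65, 53 + 7) = Gamma(222, 60).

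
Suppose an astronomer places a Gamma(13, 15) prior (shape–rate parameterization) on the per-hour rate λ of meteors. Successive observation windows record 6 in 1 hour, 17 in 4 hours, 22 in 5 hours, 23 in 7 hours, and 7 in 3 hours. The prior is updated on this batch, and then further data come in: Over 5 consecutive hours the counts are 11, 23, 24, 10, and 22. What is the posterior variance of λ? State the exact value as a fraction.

Total count: 6 + 17 + 22 + 23 + 7 = 75.
Total exposure: 1 + 4 + 5 + 7 + 3 = 20 hours.
After the first batch: Gamma(13 + 75, 15 + 20) = Gamma(88, 35).
Total count: 11 + 23 + 24 + 10 + 22 = 90.
Total exposure: 5 hours.
After the second batch: Gamma(88 + 90, 35 + 5) = Gamma(178, 40).
Posterior variance = α'/β'² = 178/1600 = 89/800.

89/800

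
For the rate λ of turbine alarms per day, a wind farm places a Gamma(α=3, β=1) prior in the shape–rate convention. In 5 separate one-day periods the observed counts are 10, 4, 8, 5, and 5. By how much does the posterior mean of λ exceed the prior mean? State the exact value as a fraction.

Total count: 10 + 4 + 8 + 5 + 5 = 32.
Total exposure: 5 days.
Conjugate update: add total count to the shape and total exposure to the rate, giving Gamma(35, 6).
Posterior mean = 35/6 = 35/6; prior mean = 3/1 = 3. Difference = 35/6 − 3 = 17/6.

17/6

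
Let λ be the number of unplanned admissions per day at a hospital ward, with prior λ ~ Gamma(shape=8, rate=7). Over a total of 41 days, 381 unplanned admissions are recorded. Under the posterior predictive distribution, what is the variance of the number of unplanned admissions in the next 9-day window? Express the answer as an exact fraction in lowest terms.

22173/256

Total count 381 over total exposure 41 days.
Gamma(α, β) with Poisson data over total exposure Σt gives posterior Gamma(α+Σx, β+Σt) = Gamma(389, 48).
The posterior predictive for a window of length T is Negative Binomial with variance T·α'·(β'+T)/β'² = 9·389·57/2304 = 22173/256.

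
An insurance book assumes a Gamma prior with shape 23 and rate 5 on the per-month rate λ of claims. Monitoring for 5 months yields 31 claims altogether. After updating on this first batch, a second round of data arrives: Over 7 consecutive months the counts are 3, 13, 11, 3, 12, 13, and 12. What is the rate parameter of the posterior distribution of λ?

17

Total count 31 over total exposure 5 months.
After the first batch: Gamma(23 + 31, 5 + 5) = Gamma(54, 10).
Total count: 3 + 13 + 11 + 3 + 12 + 13 + 12 = 67.
Total exposure: 7 months.
After the second batch: Gamma(54 + 67, 10 + 7) = Gamma(121, 17).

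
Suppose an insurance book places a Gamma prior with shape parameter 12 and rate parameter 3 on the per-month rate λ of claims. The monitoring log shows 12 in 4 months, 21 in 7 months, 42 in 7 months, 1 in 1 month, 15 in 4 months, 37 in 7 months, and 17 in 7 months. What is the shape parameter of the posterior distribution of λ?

Total count: 12 + 21 + 42 + 1 + 15 + 37 + 17 = 145.
Total exposure: 4 + 7 + 7 + 1 + 4 + 7 + 7 = 37 months.
By Gamma–Poisson conjugacy, the posterior is Gamma(α + Σx, β + Σt) = Gamma(12 + 145, 3 + 37) = Gamma(157, 40).

157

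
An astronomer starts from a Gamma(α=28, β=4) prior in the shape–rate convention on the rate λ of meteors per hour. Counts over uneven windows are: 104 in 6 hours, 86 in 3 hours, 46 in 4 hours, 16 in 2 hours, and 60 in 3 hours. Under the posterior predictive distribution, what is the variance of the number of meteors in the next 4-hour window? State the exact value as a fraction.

Total count: 104 + 86 + 46 + 16 + 60 = 312.
Total exposure: 6 + 3 + 4 + 2 + 3 = 18 hours.
Gamma(α, β) with Poisson data over total exposure Σt gives posterior Gamma(α+Σx, β+Σt) = Gamma(340, 22).
The posterior predictive for a window of length T is Negative Binomial with variance T·α'·(β'+T)/β'² = 4·340·26/484 = 8840/121.

8840/121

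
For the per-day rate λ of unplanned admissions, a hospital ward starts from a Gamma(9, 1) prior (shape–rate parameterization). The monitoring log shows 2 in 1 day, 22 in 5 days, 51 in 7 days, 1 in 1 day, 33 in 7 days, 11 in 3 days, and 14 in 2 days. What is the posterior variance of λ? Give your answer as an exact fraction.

143/729

Total count: 2 + 22 + 51 + 1 + 33 + 11 + 14 = 134.
Total exposure: 1 + 5 + 7 + 1 + 7 + 3 + 2 = 26 days.
The Gamma prior is conjugate for the Poisson rate, so λ | data ~ Gamma(9+134, 1+26) = Gamma(143, 27).
Posterior variance = α'/β'² = 143/729.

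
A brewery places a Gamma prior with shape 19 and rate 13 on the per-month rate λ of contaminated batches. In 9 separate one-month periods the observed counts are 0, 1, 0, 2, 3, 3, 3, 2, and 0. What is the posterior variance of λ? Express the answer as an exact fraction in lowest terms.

Total count: 0 + 1 + 0 + 2 + 3 + 3 + 3 + 2 + 0 = 14.
Total exposure: 9 months.
The Gamma prior is conjugate for the Poisson rate, so λ | data ~ Gamma(19+14, 13+9) = Gamma(33, 22).
Posterior variance = α'/β'² = 33/484 = 3/44.

3/44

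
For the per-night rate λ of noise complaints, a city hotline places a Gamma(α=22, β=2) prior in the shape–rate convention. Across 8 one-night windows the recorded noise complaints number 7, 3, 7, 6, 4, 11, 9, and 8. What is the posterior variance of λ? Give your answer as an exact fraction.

Total count: 7 + 3 + 7 + 6 + 4 + 11 + 9 + 8 = 55.
Total exposure: 8 nights.
Gamma(α, β) with Poisson data over total exposure Σt gives posterior Gamma(α+Σx, β+Σt) = Gamma(77, 10).
Posterior variance = α'/β'² = 77/100.

77/100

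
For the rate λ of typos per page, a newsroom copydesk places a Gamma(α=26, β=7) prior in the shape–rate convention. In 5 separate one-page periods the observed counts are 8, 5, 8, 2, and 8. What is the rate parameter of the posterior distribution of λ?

Total count: 8 + 5 + 8 + 2 + 8 = 31.
Total exposure: 5 pages.
By Gamma–Poisson conjugacy, the posterior is Gamma(α + Σx, β + Σt) = Gamma(26 + 31, 7 + 5) = Gamma(57, 12).

12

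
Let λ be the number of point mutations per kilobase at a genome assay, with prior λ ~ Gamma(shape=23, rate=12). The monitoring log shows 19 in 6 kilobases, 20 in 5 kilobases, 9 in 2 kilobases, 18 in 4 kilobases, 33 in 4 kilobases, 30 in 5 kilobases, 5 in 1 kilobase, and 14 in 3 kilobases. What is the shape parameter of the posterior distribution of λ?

Total count: 19 + 20 + 9 + 18 + 33 + 30 + 5 + 14 = 148.
Total exposure: 6 + 5 + 2 + 4 + 4 + 5 + 1 + 3 = 30 kilobases.
By Gamma–Poisson conjugacy, the posterior is Gamma(α + Σx, β + Σt) = Gamma(23 + 148, 12 + 30) = Gamma(171, 42).

171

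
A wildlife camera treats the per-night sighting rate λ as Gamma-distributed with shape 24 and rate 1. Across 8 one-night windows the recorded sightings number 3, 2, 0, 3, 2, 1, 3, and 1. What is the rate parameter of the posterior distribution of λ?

Total count: 3 + 2 + 0 + 3 + 2 + 1 + 3 + 1 = 15.
Total exposure: 8 nights.
The Gamma prior is conjugate for the Poisson rate, so λ | data ~ Gamma(24+15, 1+8) = Gamma(39, 9).

9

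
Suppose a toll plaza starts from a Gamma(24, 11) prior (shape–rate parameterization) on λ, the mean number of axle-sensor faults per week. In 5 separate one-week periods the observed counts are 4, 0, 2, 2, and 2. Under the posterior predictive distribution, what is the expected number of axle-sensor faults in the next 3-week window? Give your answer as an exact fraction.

51/8

Total count: 4 + 0 + 2 + 2 + 2 = 10.
Total exposure: 5 weeks.
Gamma(α, β) with Poisson data over total exposure Σt gives posterior Gamma(α+Σx, β+Σt) = Gamma(34, 16).
Predictive mean over a 3-week window = T·E[λ|data] = 3·34/16 = 51/8.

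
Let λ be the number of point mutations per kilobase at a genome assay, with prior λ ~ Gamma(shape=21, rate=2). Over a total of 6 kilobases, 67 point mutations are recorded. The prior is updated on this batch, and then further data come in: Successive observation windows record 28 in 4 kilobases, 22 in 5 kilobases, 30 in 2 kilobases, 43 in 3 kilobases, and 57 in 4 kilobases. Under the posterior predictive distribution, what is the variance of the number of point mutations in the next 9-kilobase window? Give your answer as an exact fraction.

Total count 67 over total exposure 6 kilobases.
After the first batch: Gamma(21 + 67, 2 + 6) = Gamma(88, 8).
Total count: 28 + 22 + 30 + 43 + 57 = 180.
Total exposure: 4 + 5 + 2 + 3 + 4 = 18 kilobases.
After the second batch: Gamma(88 + 180, 8 + 18) = Gamma(268, 26).
The posterior predictive for a window of length T is Negative Binomial with variance T·α'·(β'+T)/β'² = 9·268·35/676 = 21105/169.

21105/169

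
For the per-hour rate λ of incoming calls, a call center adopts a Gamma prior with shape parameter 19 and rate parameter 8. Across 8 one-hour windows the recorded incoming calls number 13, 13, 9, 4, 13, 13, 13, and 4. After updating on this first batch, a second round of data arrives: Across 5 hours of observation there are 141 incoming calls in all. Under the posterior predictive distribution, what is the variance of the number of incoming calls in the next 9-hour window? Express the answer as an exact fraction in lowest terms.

7260/49

Total count: 13 + 13 + 9 + 4 + 13 + 13 + 13 + 4 = 82.
Total exposure: 8 hours.
After the first batch: Gamma(19 + 82, 8 + 8) = Gamma(101, 16).
Total count 141 over total exposure 5 hours.
After the second batch: Gamma(101 + 141, 16 + 5) = Gamma(242, 21).
The posterior predictive for a window of length T is Negative Binomial with variance T·α'·(β'+T)/β'² = 9·242·30/441 = 7260/49.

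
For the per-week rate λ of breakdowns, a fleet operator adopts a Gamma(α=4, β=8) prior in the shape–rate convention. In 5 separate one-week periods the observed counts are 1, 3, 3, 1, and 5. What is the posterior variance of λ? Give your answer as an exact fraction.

17/169

Total count: 1 + 3 + 3 + 1 + 5 = 13.
Total exposure: 5 weeks.
Gamma(α, β) with Poisson data over total exposure Σt gives posterior Gamma(α+Σx, β+Σt) = Gamma(17, 13).
Posterior variance = α'/β'² = 17/169.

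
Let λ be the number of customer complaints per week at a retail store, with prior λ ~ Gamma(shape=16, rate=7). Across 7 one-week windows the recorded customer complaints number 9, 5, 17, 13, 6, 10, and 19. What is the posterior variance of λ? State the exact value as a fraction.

Total count: 9 + 5 + 17 + 13 + 6 + 10 + 19 = 79.
Total exposure: 7 weeks.
The Gamma prior is conjugate for the Poisson rate, so λ | data ~ Gamma(16+79, 7+7) = Gamma(95, 14).
Posterior variance = α'/β'² = 95/196.

95/196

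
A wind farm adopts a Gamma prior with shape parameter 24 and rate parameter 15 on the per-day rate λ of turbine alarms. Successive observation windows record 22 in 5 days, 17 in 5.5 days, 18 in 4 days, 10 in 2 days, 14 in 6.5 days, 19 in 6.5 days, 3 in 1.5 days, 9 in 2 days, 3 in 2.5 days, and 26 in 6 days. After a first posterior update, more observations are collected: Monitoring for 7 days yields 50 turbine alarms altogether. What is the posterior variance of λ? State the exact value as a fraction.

Total count: 22 + 17 + 18 + 10 + 14 + 19 + 3 + 9 + 3 + 26 = 141.
Total exposure: 5 + 5.5 + 4 + 2 + 6.5 + 6.5 + 1.5 + 2 + 2.5 + 6 = 41.5 days.
After the first batch: Gamma(24 + 141, 15 + 41.5) = Gamma(165, 113/2).
Total count 50 over total exposure 7 days.
After the second batch: Gamma(165 + 50, 113/2 + 7) = Gamma(215, 127/2).
Posterior variance = α'/β'² = 215/(16129/4) = 860/16129.

860/16129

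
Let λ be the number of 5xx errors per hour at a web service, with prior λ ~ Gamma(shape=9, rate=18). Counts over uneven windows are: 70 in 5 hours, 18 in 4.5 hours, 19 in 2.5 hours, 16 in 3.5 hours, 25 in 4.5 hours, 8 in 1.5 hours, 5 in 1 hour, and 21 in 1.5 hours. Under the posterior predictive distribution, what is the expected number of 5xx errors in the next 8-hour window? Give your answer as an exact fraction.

764/21

Total count: 70 + 18 + 19 + 16 + 25 + 8 + 5 + 21 = 182.
Total exposure: 5 + 4.5 + 2.5 + 3.5 + 4.5 + 1.5 + 1 + 1.5 = 24 hours.
By Gamma–Poisson conjugacy, the posterior is Gamma(α + Σx, β + Σt) = Gamma(9 + 182, 18 + 24) = Gamma(191, 42).
Predictive mean over an 8-hour window = T·E[λ|data] = 8·191/42 = 764/21.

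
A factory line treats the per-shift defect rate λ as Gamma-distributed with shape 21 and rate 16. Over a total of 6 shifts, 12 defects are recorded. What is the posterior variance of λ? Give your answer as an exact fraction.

Total count 12 over total exposure 6 shifts.
Conjugate update: add total count to the shape and total exposure to the rate, giving Gamma(33, 22).
Posterior variance = α'/β'² = 33/484 = 3/44.

3/44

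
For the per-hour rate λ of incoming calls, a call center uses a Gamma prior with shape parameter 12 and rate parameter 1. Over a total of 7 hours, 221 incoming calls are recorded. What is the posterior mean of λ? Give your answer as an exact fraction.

233/8

Total count 221 over total exposure 7 hours.
By Gamma–Poisson conjugacy, the posterior is Gamma(α + Σx, β + Σt) = Gamma(12 + 221, 1 + 7) = Gamma(233, 8).
Posterior mean = α'/β' = 233/8.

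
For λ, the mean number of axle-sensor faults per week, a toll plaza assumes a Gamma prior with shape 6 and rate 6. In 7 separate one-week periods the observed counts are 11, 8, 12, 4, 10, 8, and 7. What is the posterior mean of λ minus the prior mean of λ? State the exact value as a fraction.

53/13

Total count: 11 + 8 + 12 + 4 + 10 + 8 + 7 = 60.
Total exposure: 7 weeks.
Gamma(α, β) with Poisson data over total exposure Σt gives posterior Gamma(α+Σx, β+Σt) = Gamma(66, 13).
Posterior mean = 66/13 = 66/13; prior mean = 6/6 = 1. Difference = 66/13 − 1 = 53/13.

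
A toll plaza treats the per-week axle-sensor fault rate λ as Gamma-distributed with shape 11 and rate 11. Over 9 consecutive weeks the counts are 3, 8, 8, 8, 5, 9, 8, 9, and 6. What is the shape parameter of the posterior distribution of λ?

75

Total count: 3 + 8 + 8 + 8 + 5 + 9 + 8 + 9 + 6 = 64.
Total exposure: 9 weeks.
The Gamma prior is conjugate for the Poisson rate, so λ | data ~ Gamma(11+64, 11+9) = Gamma(75, 20).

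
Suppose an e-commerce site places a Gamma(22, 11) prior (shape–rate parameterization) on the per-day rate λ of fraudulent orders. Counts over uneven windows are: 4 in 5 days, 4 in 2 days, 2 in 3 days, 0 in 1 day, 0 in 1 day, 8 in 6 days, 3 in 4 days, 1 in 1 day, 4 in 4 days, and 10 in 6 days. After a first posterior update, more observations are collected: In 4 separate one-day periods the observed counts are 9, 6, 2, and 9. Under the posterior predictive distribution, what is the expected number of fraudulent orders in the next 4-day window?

Total count: 4 + 4 + 2 + 0 + 0 + 8 + 3 + 1 + 4 + 10 = 36.
Total exposure: 5 + 2 + 3 + 1 + 1 + 6 + 4 + 1 + 4 + 6 = 33 days.
After the first batch: Gamma(22 + 36, 11 + 33) = Gamma(58, 44).
Total count: 9 + 6 + 2 + 9 = 26.
Total exposure: 4 days.
After the second batch: Gamma(58 + 26, 44 + 4) = Gamma(84, 48).
Predictive mean over a 4-day window = T·E[λ|data] = 4·84/48 = 7.

7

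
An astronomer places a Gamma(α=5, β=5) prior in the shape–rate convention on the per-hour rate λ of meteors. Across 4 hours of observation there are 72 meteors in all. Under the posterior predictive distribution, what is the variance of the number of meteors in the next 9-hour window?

154

Total count 72 over total exposure 4 hours.
By Gamma–Poisson conjugacy, the posterior is Gamma(α + Σx, β + Σt) = Gamma(5 + 72, 5 + 4) = Gamma(77, 9).
The posterior predictive for a window of length T is Negative Binomial with variance T·α'·(β'+T)/β'² = 9·77·18/81 = 154.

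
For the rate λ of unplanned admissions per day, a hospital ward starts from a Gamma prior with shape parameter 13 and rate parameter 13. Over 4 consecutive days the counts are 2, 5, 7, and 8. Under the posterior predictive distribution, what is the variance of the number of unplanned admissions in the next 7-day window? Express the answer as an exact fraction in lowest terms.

5880/289

Total count: 2 + 5 + 7 + 8 = 22.
Total exposure: 4 days.
Posterior: α' = 13 + 22 = 35, β' = 13 + 4 = 17.
The posterior predictive for a window of length T is Negative Binomial with variance T·α'·(β'+T)/β'² = 7·35·24/289 = 5880/289.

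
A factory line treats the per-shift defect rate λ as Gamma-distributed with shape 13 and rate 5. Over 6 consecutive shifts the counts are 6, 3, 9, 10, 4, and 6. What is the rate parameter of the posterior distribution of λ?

11

Total count: 6 + 3 + 9 + 10 + 4 + 6 = 38.
Total exposure: 6 shifts.
The Gamma prior is conjugate for the Poisson rate, so λ | data ~ Gamma(13+38, 5+6) = Gamma(51, 11).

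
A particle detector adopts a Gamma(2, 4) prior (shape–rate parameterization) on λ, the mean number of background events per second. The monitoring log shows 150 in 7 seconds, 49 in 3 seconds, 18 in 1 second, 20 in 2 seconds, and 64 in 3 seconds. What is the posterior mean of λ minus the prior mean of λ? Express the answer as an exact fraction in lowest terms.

293/20

Total count: 150 + 49 + 18 + 20 + 64 = 301.
Total exposure: 7 + 3 + 1 + 2 + 3 = 16 seconds.
Conjugate update: add total count to the shape and total exposure to the rate, giving Gamma(303, 20).
Posterior mean = 303/20 = 303/20; prior mean = 2/4 = 1/2. Difference = 303/20 − 1/2 = 293/20.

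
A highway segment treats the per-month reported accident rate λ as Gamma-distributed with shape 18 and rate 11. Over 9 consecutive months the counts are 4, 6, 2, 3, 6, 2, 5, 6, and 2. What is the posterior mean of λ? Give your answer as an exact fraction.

27/10

Total count: 4 + 6 + 2 + 3 + 6 + 2 + 5 + 6 + 2 = 36.
Total exposure: 9 months.
The Gamma prior is conjugate for the Poisson rate, so λ | data ~ Gamma(18+36, 11+9) = Gamma(54, 20).
Posterior mean = α'/β' = 54/20 = 27/10.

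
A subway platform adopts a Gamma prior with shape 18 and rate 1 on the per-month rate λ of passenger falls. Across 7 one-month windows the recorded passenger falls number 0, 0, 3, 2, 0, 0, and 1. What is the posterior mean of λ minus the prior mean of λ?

Total count: 0 + 0 + 3 + 2 + 0 + 0 + 1 = 6.
Total exposure: 7 months.
By Gamma–Poisson conjugacy, the posterior is Gamma(α + Σx, β + Σt) = Gamma(18 + 6, 1 + 7) = Gamma(24, 8).
Posterior mean = 24/8 = 3; prior mean = 18/1 = 18. Difference = 3 − 18 = -15.

-15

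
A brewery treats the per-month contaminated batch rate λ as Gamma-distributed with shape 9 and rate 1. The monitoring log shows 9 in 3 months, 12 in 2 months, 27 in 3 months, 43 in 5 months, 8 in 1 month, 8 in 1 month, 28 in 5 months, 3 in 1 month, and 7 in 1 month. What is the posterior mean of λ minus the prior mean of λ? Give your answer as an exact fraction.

-53/23

Total count: 9 + 12 + 27 + 43 + 8 + 8 + 28 + 3 + 7 = 145.
Total exposure: 3 + 2 + 3 + 5 + 1 + 1 + 5 + 1 + 1 = 22 months.
The Gamma prior is conjugate for the Poisson rate, so λ | data ~ Gamma(9+145, 1+22) = Gamma(154, 23).
Posterior mean = 154/23 = 154/23; prior mean = 9/1 = 9. Difference = 154/23 − 9 = -53/23.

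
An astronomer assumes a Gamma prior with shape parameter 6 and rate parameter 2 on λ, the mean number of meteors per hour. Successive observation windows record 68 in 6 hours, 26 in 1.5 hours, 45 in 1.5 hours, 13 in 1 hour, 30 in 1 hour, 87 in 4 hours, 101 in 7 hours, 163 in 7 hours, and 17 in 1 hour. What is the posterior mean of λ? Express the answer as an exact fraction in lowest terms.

139/8

Total count: 68 + 26 + 45 + 13 + 30 + 87 + 101 + 163 + 17 = 550.
Total exposure: 6 + 1.5 + 1.5 + 1 + 1 + 4 + 7 + 7 + 1 = 30 hours.
The Gamma prior is conjugate for the Poisson rate, so λ | data ~ Gamma(6+550, 2+30) = Gamma(556, 32).
Posterior mean = α'/β' = 556/32 = 139/8.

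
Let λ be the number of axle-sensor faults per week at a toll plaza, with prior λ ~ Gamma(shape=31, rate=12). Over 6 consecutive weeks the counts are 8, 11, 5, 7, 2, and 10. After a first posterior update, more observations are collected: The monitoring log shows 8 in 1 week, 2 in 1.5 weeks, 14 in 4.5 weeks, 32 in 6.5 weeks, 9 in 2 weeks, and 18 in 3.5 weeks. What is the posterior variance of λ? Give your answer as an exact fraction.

Total count: 8 + 11 + 5 + 7 + 2 + 10 = 43.
Total exposure: 6 weeks.
After the first batch: Gamma(31 + 43, 12 + 6) = Gamma(74, 18).
Total count: 8 + 2 + 14 + 32 + 9 + 18 = 83.
Total exposure: 1 + 1.5 + 4.5 + 6.5 + 2 + 3.5 = 19 weeks.
After the second batch: Gamma(74 + 83, 18 + 19) = Gamma(157, 37).
Posterior variance = α'/β'² = 157/1369.

157/1369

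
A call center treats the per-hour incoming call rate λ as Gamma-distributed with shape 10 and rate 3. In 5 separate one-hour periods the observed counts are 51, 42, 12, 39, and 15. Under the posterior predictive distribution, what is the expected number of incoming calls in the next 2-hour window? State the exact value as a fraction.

169/4

Total count: 51 + 42 + 12 + 39 + 15 = 159.
Total exposure: 5 hours.
Gamma(α, β) with Poisson data over total exposure Σt gives posterior Gamma(α+Σx, β+Σt) = Gamma(169, 8).
Predictive mean over a 2-hour window = T·E[λ|data] = 2·169/8 = 169/4.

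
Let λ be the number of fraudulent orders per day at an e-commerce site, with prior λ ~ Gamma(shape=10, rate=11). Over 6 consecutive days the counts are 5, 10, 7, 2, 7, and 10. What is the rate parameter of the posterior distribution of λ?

Total count: 5 + 10 + 7 + 2 + 7 + 10 = 41.
Total exposure: 6 days.
Gamma(α, β) with Poisson data over total exposure Σt gives posterior Gamma(α+Σx, β+Σt) = Gamma(51, 17).

17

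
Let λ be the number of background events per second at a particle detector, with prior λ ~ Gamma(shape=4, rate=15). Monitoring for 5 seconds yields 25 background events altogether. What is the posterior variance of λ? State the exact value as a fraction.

29/400

Total count 25 over total exposure 5 seconds.
By Gamma–Poisson conjugacy, the posterior is Gamma(α + Σx, β + Σt) = Gamma(4 + 25, 15 + 5) = Gamma(29, 20).
Posterior variance = α'/β'² = 29/400.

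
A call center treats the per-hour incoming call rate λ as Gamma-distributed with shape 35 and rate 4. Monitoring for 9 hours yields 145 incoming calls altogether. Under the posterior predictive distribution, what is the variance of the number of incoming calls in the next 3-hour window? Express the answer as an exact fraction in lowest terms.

8640/169

Total count 145 over total exposure 9 hours.
Gamma(α, β) with Poisson data over total exposure Σt gives posterior Gamma(α+Σx, β+Σt) = Gamma(180, 13).
The posterior predictive for a window of length T is Negative Binomial with variance T·α'·(β'+T)/β'² = 3·180·16/169 = 8640/169.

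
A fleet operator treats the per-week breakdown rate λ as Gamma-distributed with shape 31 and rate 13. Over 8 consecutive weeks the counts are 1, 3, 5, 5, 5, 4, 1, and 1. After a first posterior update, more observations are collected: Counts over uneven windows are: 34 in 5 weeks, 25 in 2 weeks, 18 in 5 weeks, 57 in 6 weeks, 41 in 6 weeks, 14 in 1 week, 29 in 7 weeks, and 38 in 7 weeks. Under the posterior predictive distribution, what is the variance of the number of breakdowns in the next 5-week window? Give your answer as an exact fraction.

Total count: 1 + 3 + 5 + 5 + 5 + 4 + 1 + 1 = 25.
Total exposure: 8 weeks.
After the first batch: Gamma(31 + 25, 13 + 8) = Gamma(56, 21).
Total count: 34 + 25 + 18 + 57 + 41 + 14 + 29 + 38 = 256.
Total exposure: 5 + 2 + 5 + 6 + 6 + 1 + 7 + 7 = 39 weeks.
After the second batch: Gamma(56 + 256, 21 + 39) = Gamma(312, 60).
The posterior predictive for a window of length T is Negative Binomial with variance T·α'·(β'+T)/β'² = 5·312·65/3600 = 169/6.

169/6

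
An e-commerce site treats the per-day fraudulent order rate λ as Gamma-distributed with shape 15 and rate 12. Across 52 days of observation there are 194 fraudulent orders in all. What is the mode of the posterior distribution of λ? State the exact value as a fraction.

Total count 194 over total exposure 52 days.
Gamma(α, β) with Poisson data over total exposure Σt gives posterior Gamma(α+Σx, β+Σt) = Gamma(209, 64).
Posterior mode = (α'−1)/β' = 208/64 = 13/4.

13/4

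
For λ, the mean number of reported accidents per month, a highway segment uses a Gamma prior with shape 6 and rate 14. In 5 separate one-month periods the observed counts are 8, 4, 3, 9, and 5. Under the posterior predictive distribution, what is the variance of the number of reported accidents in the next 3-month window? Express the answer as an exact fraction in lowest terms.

2310/361

Total count: 8 + 4 + 3 + 9 + 5 = 29.
Total exposure: 5 months.
Gamma(α, β) with Poisson data over total exposure Σt gives posterior Gamma(α+Σx, β+Σt) = Gamma(35, 19).
The posterior predictive for a window of length T is Negative Binomial with variance T·α'·(β'+T)/β'² = 3·35·22/361 = 2310/361.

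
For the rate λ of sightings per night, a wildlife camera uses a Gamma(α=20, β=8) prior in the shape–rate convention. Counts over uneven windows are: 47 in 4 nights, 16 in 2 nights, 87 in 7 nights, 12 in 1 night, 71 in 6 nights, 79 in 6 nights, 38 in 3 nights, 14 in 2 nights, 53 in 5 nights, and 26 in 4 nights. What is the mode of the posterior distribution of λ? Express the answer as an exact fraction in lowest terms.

77/8

Total count: 47 + 16 + 87 + 12 + 71 + 79 + 38 + 14 + 53 + 26 = 443.
Total exposure: 4 + 2 + 7 + 1 + 6 + 6 + 3 + 2 + 5 + 4 = 40 nights.
Gamma(α, β) with Poisson data over total exposure Σt gives posterior Gamma(α+Σx, β+Σt) = Gamma(463, 48).
Posterior mode = (α'−1)/β' = 462/48 = 77/8.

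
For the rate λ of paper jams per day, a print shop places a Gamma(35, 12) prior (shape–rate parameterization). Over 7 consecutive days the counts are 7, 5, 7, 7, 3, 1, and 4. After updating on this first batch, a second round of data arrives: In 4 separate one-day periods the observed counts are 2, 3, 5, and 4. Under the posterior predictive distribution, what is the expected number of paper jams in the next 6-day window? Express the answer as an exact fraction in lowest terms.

498/23

Total count: 7 + 5 + 7 + 7 + 3 + 1 + 4 = 34.
Total exposure: 7 days.
After the first batch: Gamma(35 + 34, 12 + 7) = Gamma(69, 19).
Total count: 2 + 3 + 5 + 4 = 14.
Total exposure: 4 days.
After the second batch: Gamma(69 + 14, 19 + 4) = Gamma(83, 23).
Predictive mean over a 6-day window = T·E[λ|data] = 6·83/23 = 498/23.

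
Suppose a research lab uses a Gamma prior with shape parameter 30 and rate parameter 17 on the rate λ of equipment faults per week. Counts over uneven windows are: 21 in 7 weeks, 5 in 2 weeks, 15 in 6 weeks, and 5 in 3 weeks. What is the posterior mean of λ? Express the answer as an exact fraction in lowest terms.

76/35

Total count: 21 + 5 + 15 + 5 = 46.
Total exposure: 7 + 2 + 6 + 3 = 18 weeks.
By Gamma–Poisson conjugacy, the posterior is Gamma(α + Σx, β + Σt) = Gamma(30 + 46, 17 + 18) = Gamma(76, 35).
Posterior mean = α'/β' = 76/35.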